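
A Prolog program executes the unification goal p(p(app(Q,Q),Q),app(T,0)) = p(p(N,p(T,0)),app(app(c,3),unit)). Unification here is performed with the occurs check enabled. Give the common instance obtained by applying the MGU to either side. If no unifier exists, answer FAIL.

FAIL

Decompose p/2: p(app(Q,Q),Q) = p(N,p(T,0)),  app(T,0) = app(app(c,3),unit).
Decompose p/2: app(Q,Q) = N,  Q = p(T,0).
Bind N := app(Q,Q); no other remaining equation mentions N.
Bind Q := p(T,0); no other remaining equation mentions Q. Substituting into the earlier binding gives N := app(p(T,0),p(T,0)).
Decompose app/2: T = app(c,3),  0 = unit.
Bind T := app(c,3); no other remaining equation mentions T. Substituting into the earlier bindings gives N := app(p(app(c,3),0),p(app(c,3),0)), Q := p(app(c,3),0).
Clash: constants 0 and unit differ; no unifier exists.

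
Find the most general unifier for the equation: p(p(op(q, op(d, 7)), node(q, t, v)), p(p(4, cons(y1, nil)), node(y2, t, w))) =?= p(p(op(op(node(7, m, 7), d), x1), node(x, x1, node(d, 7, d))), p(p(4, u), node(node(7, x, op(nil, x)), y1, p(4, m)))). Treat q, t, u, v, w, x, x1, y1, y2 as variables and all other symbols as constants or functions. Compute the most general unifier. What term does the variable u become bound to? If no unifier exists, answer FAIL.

Decompose p/2: p(op(q, op(d, 7)), node(q, t, v)) =?= p(op(op(node(7, m, 7), d), x1), node(x, x1, node(d, 7, d))),  p(p(4, cons(y1, nil)), node(y2, t, w)) =?= p(p(4, u), node(node(7, x, op(nil, x)), y1, p(4, m))).
Decompose p/2: op(q, op(d, 7)) =?= op(op(node(7, m, 7), d), x1),  node(q, t, v) =?= node(x, x1, node(d, 7, d)).
Decompose op/2: q =?= op(node(7, m, 7), d),  op(d, 7) =?= x1.
Bind q := op(node(7, m, 7), d); substituting into the one remaining equation that mentions q gives: node(op(node(7, m, 7), d), t, v) =?= node(x, x1, node(d, 7, d)).
Bind x1 := op(d, 7); substituting into the one remaining equation that mentions x1 gives: node(op(node(7, m, 7), d), t, v) =?= node(x, op(d, 7), node(d, 7, d)).
Decompose node/3: op(node(7, m, 7), d) =?= x,  t =?= op(d, 7),  v =?= node(d, 7, d).
Bind x := op(node(7, m, 7), d); substituting into the one remaining equation that mentions x gives: p(p(4, cons(y1, nil)), node(y2, t, w)) =?= p(p(4, u), node(node(7, op(node(7, m, 7), d), op(nil, op(node(7, m, 7), d))), y1, p(4, m))).
Bind t := op(d, 7); substituting into the one remaining equation that mentions t gives: p(p(4, cons(y1, nil)), node(y2, op(d, 7), w)) =?= p(p(4, u), node(node(7, op(node(7, m, 7), d), op(nil, op(node(7, m, 7), d))), y1, p(4, m))).
Bind v := node(d, 7, d); no other remaining equation mentions v.
Decompose p/2: p(4, cons(y1, nil)) =?= p(4, u),  node(y2, op(d, 7), w) =?= node(node(7, op(node(7, m, 7), d), op(nil, op(node(7, m, 7), d))), y1, p(4, m)).
Decompose p/2: 4 =?= 4,  cons(y1, nil) =?= u.
Delete trivial equation 4 =?= 4.
Bind u := cons(y1, nil); no other remaining equation mentions u.
Decompose node/3: y2 =?= node(7, op(node(7, m, 7), d), op(nil, op(node(7, m, 7), d))),  op(d, 7) =?= y1,  w =?= p(4, m).
Bind y2 := node(7, op(node(7, m, 7), d), op(nil, op(node(7, m, 7), d))); no other remaining equation mentions y2.
Bind y1 := op(d, 7); no other remaining equation mentions y1. Substituting into the earlier binding gives u := cons(op(d, 7), nil).
Bind w := p(4, m).
MGU = { q -> op(node(7, m, 7), d), x1 -> op(d, 7), x -> op(node(7, m, 7), d), t -> op(d, 7), v -> node(d, 7, d), u -> cons(op(d, 7), nil), y2 -> node(7, op(node(7, m, 7), d), op(nil, op(node(7, m, 7), d))), y1 -> op(d, 7), w -> p(4, m) }, so u -> cons(op(d, 7), nil).

cons(op(d, 7), nil)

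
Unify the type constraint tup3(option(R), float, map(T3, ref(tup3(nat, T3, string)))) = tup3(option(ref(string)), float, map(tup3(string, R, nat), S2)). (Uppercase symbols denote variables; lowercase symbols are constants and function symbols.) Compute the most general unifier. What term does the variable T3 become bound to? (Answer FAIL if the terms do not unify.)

Decompose tup3/3: option(R) = option(ref(string)),  float = float,  map(T3, ref(tup3(nat, T3, string))) = map(tup3(string, R, nat), S2).
Decompose option/1: R = ref(string).
Bind R := ref(string); substituting into the one remaining equation that mentions R gives: map(T3, ref(tup3(nat, T3, string))) = map(tup3(string, ref(string), nat), S2).
Delete trivial equation float = float.
Decompose map/2: T3 = tup3(string, ref(string), nat),  ref(tup3(nat, T3, string)) = S2.
Bind T3 := tup3(string, ref(string), nat); substituting into the remaining equation gives: ref(tup3(nat, tup3(string, ref(string), nat), string)) = S2.
Bind S2 := ref(tup3(nat, tup3(string, ref(string), nat), string)).
MGU = { R := ref(string), T3 := tup3(string, ref(string), nat), S2 := ref(tup3(nat, tup3(string, ref(string), nat), string)) }, so T3 := tup3(string, ref(string), nat).

tup3(string, ref(string), nat)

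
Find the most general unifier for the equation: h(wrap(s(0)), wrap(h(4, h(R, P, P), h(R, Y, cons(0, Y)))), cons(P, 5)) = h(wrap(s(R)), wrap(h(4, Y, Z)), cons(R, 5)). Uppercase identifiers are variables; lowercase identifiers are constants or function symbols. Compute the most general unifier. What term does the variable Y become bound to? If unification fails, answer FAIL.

h(0, 0, 0)

Decompose h/3: wrap(s(0)) = wrap(s(R)),  wrap(h(4, h(R, P, P), h(R, Y, cons(0, Y)))) = wrap(h(4, Y, Z)),  cons(P, 5) = cons(R, 5).
Decompose wrap/1: s(0) = s(R).
Decompose s/1: 0 = R.
Bind R := 0; substituting into the remaining equations gives: wrap(h(4, h(0, P, P), h(0, Y, cons(0, Y)))) = wrap(h(4, Y, Z)),  cons(P, 5) = cons(0, 5).
Decompose wrap/1: h(4, h(0, P, P), h(0, Y, cons(0, Y))) = h(4, Y, Z).
Decompose h/3: 4 = 4,  h(0, P, P) = Y,  h(0, Y, cons(0, Y)) = Z.
Delete trivial equation 4 = 4.
Bind Y := h(0, P, P); substituting into the one remaining equation that mentions Y gives: h(0, h(0, P, P), cons(0, h(0, P, P))) = Z.
Bind Z := h(0, h(0, P, P), cons(0, h(0, P, P))); no other remaining equation mentions Z.
Decompose cons/2: P = 0,  5 = 5.
Bind P := 0; no other remaining equation mentions P. Substituting into the earlier bindings gives Y := h(0, 0, 0), Z := h(0, h(0, 0, 0), cons(0, h(0, 0, 0))).
Delete trivial equation 5 = 5.
MGU = { R ↦ 0, Y ↦ h(0, 0, 0), Z ↦ h(0, h(0, 0, 0), cons(0, h(0, 0, 0))), P ↦ 0 }, so Y ↦ h(0, 0, 0).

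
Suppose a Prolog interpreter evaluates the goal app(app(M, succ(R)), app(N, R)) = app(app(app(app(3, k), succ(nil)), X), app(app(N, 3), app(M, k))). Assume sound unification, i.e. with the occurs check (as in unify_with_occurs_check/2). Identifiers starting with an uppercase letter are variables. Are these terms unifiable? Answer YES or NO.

NO

Decompose app/2: app(M, succ(R)) = app(app(app(3, k), succ(nil)), X),  app(N, R) = app(app(N, 3), app(M, k)).
Decompose app/2: M = app(app(3, k), succ(nil)),  succ(R) = X.
Bind M := app(app(3, k), succ(nil)); substituting into the one remaining equation that mentions M gives: app(N, R) = app(app(N, 3), app(app(app(3, k), succ(nil)), k)).
Bind X := succ(R); no other remaining equation mentions X.
Decompose app/2: N = app(N, 3),  R = app(app(app(3, k), succ(nil)), k).
Occurs check fails: N occurs in app(N, 3); the equation N = app(N, 3) has no finite solution.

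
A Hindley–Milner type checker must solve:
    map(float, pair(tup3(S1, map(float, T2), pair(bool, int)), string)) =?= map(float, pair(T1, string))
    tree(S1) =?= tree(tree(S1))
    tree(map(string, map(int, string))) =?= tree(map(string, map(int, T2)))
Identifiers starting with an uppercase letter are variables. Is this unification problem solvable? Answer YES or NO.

NO

Decompose map/2: float =?= float,  pair(tup3(S1, map(float, T2), pair(bool, int)), string) =?= pair(T1, string).
Delete trivial equation float =?= float.
Decompose pair/2: tup3(S1, map(float, T2), pair(bool, int)) =?= T1,  string =?= string.
Bind T1 := tup3(S1, map(float, T2), pair(bool, int)); no other remaining equation mentions T1.
Delete trivial equation string =?= string.
Decompose tree/1: S1 =?= tree(S1).
Occurs check fails: S1 occurs in tree(S1); the equation S1 =?= tree(S1) has no finite solution.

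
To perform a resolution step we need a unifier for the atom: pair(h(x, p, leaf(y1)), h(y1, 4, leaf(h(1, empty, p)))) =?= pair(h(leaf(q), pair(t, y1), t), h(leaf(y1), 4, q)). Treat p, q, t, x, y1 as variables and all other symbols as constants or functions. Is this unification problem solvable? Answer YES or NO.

Decompose pair/2: h(x, p, leaf(y1)) =?= h(leaf(q), pair(t, y1), t),  h(y1, 4, leaf(h(1, empty, p))) =?= h(leaf(y1), 4, q).
Decompose h/3: x =?= leaf(q),  p =?= pair(t, y1),  leaf(y1) =?= t.
Bind x := leaf(q); no other remaining equation mentions x.
Bind p := pair(t, y1); substituting into the one remaining equation that mentions p gives: h(y1, 4, leaf(h(1, empty, pair(t, y1)))) =?= h(leaf(y1), 4, q).
Bind t := leaf(y1); substituting into the remaining equation gives: h(y1, 4, leaf(h(1, empty, pair(leaf(y1), y1)))) =?= h(leaf(y1), 4, q). Substituting into the earlier binding gives p := pair(leaf(y1), y1).
Decompose h/3: y1 =?= leaf(y1),  4 =?= 4,  leaf(h(1, empty, pair(leaf(y1), y1))) =?= q.
Occurs check fails: y1 occurs in leaf(y1); the equation y1 =?= leaf(y1) has no finite solution.

NO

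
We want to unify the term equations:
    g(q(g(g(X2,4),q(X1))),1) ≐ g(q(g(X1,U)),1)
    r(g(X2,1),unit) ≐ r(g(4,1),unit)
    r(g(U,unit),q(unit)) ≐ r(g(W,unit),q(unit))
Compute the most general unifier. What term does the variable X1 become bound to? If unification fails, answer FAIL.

Decompose g/2: q(g(g(X2,4),q(X1))) ≐ q(g(X1,U)),  1 ≐ 1.
Decompose q/1: g(g(X2,4),q(X1)) ≐ g(X1,U).
Decompose g/2: g(X2,4) ≐ X1,  q(X1) ≐ U.
Bind X1 := g(X2,4); substituting into the one remaining equation that mentions X1 gives: q(g(X2,4)) ≐ U.
Bind U := q(g(X2,4)); substituting into the one remaining equation that mentions U gives: r(g(q(g(X2,4)),unit),q(unit)) ≐ r(g(W,unit),q(unit)).
Delete trivial equation 1 ≐ 1.
Decompose r/2: g(X2,1) ≐ g(4,1),  unit ≐ unit.
Decompose g/2: X2 ≐ 4,  1 ≐ 1.
Bind X2 := 4; substituting into the one remaining equation that mentions X2 gives: r(g(q(g(4,4)),unit),q(unit)) ≐ r(g(W,unit),q(unit)). Substituting into the earlier bindings gives X1 := g(4,4), U := q(g(4,4)).
Delete trivial equation 1 ≐ 1.
Delete trivial equation unit ≐ unit.
Decompose r/2: g(q(g(4,4)),unit) ≐ g(W,unit),  q(unit) ≐ q(unit).
Decompose g/2: q(g(4,4)) ≐ W,  unit ≐ unit.
Bind W := q(g(4,4)); no other remaining equation mentions W.
Delete trivial equation unit ≐ unit.
Delete trivial equation q(unit) ≐ q(unit).
MGU = { X1 := g(4,4), U := q(g(4,4)), X2 := 4, W := q(g(4,4)) }, so X1 := g(4,4).

g(4,4)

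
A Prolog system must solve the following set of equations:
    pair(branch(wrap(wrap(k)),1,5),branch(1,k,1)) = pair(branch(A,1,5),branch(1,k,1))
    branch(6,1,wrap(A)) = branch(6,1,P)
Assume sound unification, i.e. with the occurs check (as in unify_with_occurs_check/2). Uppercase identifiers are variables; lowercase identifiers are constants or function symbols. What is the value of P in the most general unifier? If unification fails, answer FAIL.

wrap(wrap(wrap(k)))

Decompose pair/2: branch(wrap(wrap(k)),1,5) = branch(A,1,5),  branch(1,k,1) = branch(1,k,1).
Decompose branch/3: wrap(wrap(k)) = A,  1 = 1,  5 = 5.
Bind A := wrap(wrap(k)); substituting into the one remaining equation that mentions A gives: branch(6,1,wrap(wrap(wrap(k)))) = branch(6,1,P).
Delete trivial equation 1 = 1.
Delete trivial equation 5 = 5.
Delete trivial equation branch(1,k,1) = branch(1,k,1).
Decompose branch/3: 6 = 6,  1 = 1,  wrap(wrap(wrap(k))) = P.
Delete trivial equation 6 = 6.
Delete trivial equation 1 = 1.
Bind P := wrap(wrap(wrap(k))).
MGU = { A ↦ wrap(wrap(k)), P ↦ wrap(wrap(wrap(k))) }, so P ↦ wrap(wrap(wrap(k))).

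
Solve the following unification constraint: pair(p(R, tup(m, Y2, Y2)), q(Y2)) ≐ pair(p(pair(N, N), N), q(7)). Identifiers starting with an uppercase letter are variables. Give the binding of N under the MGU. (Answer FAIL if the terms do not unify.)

tup(m, 7, 7)

Decompose pair/2: p(R, tup(m, Y2, Y2)) ≐ p(pair(N, N), N),  q(Y2) ≐ q(7).
Decompose p/2: R ≐ pair(N, N),  tup(m, Y2, Y2) ≐ N.
Bind R := pair(N, N); no other remaining equation mentions R.
Bind N := tup(m, Y2, Y2); no other remaining equation mentions N. Substituting into the earlier binding gives R := pair(tup(m, Y2, Y2), tup(m, Y2, Y2)).
Decompose q/1: Y2 ≐ 7.
Bind Y2 := 7. Substituting into the earlier bindings gives R := pair(tup(m, 7, 7), tup(m, 7, 7)), N := tup(m, 7, 7).
MGU = { R ↦ pair(tup(m, 7, 7), tup(m, 7, 7)), N ↦ tup(m, 7, 7), Y2 ↦ 7 }, so N ↦ tup(m, 7, 7).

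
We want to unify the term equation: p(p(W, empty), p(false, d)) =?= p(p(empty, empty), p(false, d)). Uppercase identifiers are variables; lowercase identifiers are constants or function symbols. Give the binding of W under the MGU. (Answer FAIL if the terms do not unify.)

Decompose p/2: p(W, empty) =?= p(empty, empty),  p(false, d) =?= p(false, d).
Decompose p/2: W =?= empty,  empty =?= empty.
Bind W := empty; no other remaining equation mentions W.
Delete trivial equation empty =?= empty.
Delete trivial equation p(false, d) =?= p(false, d).
MGU = { W -> empty }, so W -> empty.

empty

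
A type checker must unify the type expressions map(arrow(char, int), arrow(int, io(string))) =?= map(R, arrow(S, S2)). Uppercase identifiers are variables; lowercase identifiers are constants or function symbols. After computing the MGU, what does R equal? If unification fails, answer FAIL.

arrow(char, int)

Decompose map/2: arrow(char, int) =?= R,  arrow(int, io(string)) =?= arrow(S, S2).
Bind R := arrow(char, int); no other remaining equation mentions R.
Decompose arrow/2: int =?= S,  io(string) =?= S2.
Bind S := int; no other remaining equation mentions S.
Bind S2 := io(string).
MGU = { R := arrow(char, int), S := int, S2 := io(string) }, so R := arrow(char, int).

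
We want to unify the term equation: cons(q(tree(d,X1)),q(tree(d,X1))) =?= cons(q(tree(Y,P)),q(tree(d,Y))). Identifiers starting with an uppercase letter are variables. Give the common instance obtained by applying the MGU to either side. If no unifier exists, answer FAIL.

Decompose cons/2: q(tree(d,X1)) =?= q(tree(Y,P)),  q(tree(d,X1)) =?= q(tree(d,Y)).
Decompose q/1: tree(d,X1) =?= tree(Y,P).
Decompose tree/2: d =?= Y,  X1 =?= P.
Bind Y := d; substituting into the one remaining equation that mentions Y gives: q(tree(d,X1)) =?= q(tree(d,d)).
Bind X1 := P; substituting into the remaining equation gives: q(tree(d,P)) =?= q(tree(d,d)).
Decompose q/1: tree(d,P) =?= tree(d,d).
Decompose tree/2: d =?= d,  P =?= d.
Delete trivial equation d =?= d.
Bind P := d. Substituting into the earlier binding gives X1 := d.
Applying the MGU to either side gives cons(q(tree(d,d)),q(tree(d,d))).

cons(q(tree(d,d)),q(tree(d,d)))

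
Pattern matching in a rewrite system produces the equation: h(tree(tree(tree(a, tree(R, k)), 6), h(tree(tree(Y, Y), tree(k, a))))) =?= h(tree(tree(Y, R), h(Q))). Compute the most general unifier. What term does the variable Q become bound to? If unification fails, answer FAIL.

tree(tree(tree(a, tree(6, k)), tree(a, tree(6, k))), tree(k, a))

Decompose h/1: tree(tree(tree(a, tree(R, k)), 6), h(tree(tree(Y, Y), tree(k, a)))) =?= tree(tree(Y, R), h(Q)).
Decompose tree/2: tree(tree(a, tree(R, k)), 6) =?= tree(Y, R),  h(tree(tree(Y, Y), tree(k, a))) =?= h(Q).
Decompose tree/2: tree(a, tree(R, k)) =?= Y,  6 =?= R.
Bind Y := tree(a, tree(R, k)); substituting into the one remaining equation that mentions Y gives: h(tree(tree(tree(a, tree(R, k)), tree(a, tree(R, k))), tree(k, a))) =?= h(Q).
Bind R := 6; substituting into the remaining equation gives: h(tree(tree(tree(a, tree(6, k)), tree(a, tree(6, k))), tree(k, a))) =?= h(Q). Substituting into the earlier binding gives Y := tree(a, tree(6, k)).
Decompose h/1: tree(tree(tree(a, tree(6, k)), tree(a, tree(6, k))), tree(k, a)) =?= Q.
Bind Q := tree(tree(tree(a, tree(6, k)), tree(a, tree(6, k))), tree(k, a)).
MGU = { Y -> tree(a, tree(6, k)), R -> 6, Q -> tree(tree(tree(a, tree(6, k)), tree(a, tree(6, k))), tree(k, a)) }, so Q -> tree(tree(tree(a, tree(6, k)), tree(a, tree(6, k))), tree(k, a)).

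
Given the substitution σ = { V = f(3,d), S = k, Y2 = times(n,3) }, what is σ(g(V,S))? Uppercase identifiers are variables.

Replace each occurrence of V with f(3,d).
Replace each occurrence of S with k.
Result: g(f(3,d),k).

g(f(3,d),k)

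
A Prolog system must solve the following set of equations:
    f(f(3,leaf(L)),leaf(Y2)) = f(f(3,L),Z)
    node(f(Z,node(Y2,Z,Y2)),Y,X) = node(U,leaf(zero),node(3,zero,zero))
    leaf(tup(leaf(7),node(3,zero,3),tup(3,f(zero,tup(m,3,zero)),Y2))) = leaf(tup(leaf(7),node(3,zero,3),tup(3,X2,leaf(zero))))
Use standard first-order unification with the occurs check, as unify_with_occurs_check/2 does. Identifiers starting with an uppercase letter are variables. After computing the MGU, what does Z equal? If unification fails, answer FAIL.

FAIL

Decompose f/2: f(3,leaf(L)) = f(3,L),  leaf(Y2) = Z.
Decompose f/2: 3 = 3,  leaf(L) = L.
Delete trivial equation 3 = 3.
Occurs check fails: L occurs in leaf(L); the equation L = leaf(L) has no finite solution.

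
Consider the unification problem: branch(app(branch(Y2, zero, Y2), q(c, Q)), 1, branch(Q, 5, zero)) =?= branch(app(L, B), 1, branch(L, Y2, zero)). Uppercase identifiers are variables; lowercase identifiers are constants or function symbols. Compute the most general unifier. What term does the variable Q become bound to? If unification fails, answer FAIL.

Decompose branch/3: app(branch(Y2, zero, Y2), q(c, Q)) =?= app(L, B),  1 =?= 1,  branch(Q, 5, zero) =?= branch(L, Y2, zero).
Decompose app/2: branch(Y2, zero, Y2) =?= L,  q(c, Q) =?= B.
Bind L := branch(Y2, zero, Y2); substituting into the one remaining equation that mentions L gives: branch(Q, 5, zero) =?= branch(branch(Y2, zero, Y2), Y2, zero).
Bind B := q(c, Q); no other remaining equation mentions B.
Delete trivial equation 1 =?= 1.
Decompose branch/3: Q =?= branch(Y2, zero, Y2),  5 =?= Y2,  zero =?= zero.
Bind Q := branch(Y2, zero, Y2); no other remaining equation mentions Q. Substituting into the earlier binding gives B := q(c, branch(Y2, zero, Y2)).
Bind Y2 := 5; no other remaining equation mentions Y2. Substituting into the earlier bindings gives L := branch(5, zero, 5), B := q(c, branch(5, zero, 5)), Q := branch(5, zero, 5).
Delete trivial equation zero =?= zero.
MGU = { L -> branch(5, zero, 5), B -> q(c, branch(5, zero, 5)), Q -> branch(5, zero, 5), Y2 -> 5 }, so Q -> branch(5, zero, 5).

branch(5, zero, 5)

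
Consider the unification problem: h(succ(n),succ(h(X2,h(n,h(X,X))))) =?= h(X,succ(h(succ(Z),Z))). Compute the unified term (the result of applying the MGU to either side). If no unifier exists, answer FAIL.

h(succ(n),succ(h(succ(h(n,h(succ(n),succ(n)))),h(n,h(succ(n),succ(n))))))

Decompose h/2: succ(n) =?= X,  succ(h(X2,h(n,h(X,X)))) =?= succ(h(succ(Z),Z)).
Bind X := succ(n); substituting into the remaining equation gives: succ(h(X2,h(n,h(succ(n),succ(n))))) =?= succ(h(succ(Z),Z)).
Decompose succ/1: h(X2,h(n,h(succ(n),succ(n)))) =?= h(succ(Z),Z).
Decompose h/2: X2 =?= succ(Z),  h(n,h(succ(n),succ(n))) =?= Z.
Bind X2 := succ(Z); no other remaining equation mentions X2.
Bind Z := h(n,h(succ(n),succ(n))). Substituting into the earlier binding gives X2 := succ(h(n,h(succ(n),succ(n)))).
Applying the MGU to either side gives h(succ(n),succ(h(succ(h(n,h(succ(n),succ(n)))),h(n,h(succ(n),succ(n)))))).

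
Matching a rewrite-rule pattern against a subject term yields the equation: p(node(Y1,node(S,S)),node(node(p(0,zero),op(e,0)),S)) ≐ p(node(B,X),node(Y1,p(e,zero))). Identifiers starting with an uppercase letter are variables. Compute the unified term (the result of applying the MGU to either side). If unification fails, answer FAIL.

p(node(node(p(0,zero),op(e,0)),node(p(e,zero),p(e,zero))),node(node(p(0,zero),op(e,0)),p(e,zero)))

Decompose p/2: node(Y1,node(S,S)) ≐ node(B,X),  node(node(p(0,zero),op(e,0)),S) ≐ node(Y1,p(e,zero)).
Decompose node/2: Y1 ≐ B,  node(S,S) ≐ X.
Bind Y1 := B; substituting into the one remaining equation that mentions Y1 gives: node(node(p(0,zero),op(e,0)),S) ≐ node(B,p(e,zero)).
Bind X := node(S,S); no other remaining equation mentions X.
Decompose node/2: node(p(0,zero),op(e,0)) ≐ B,  S ≐ p(e,zero).
Bind B := node(p(0,zero),op(e,0)); no other remaining equation mentions B. Substituting into the earlier binding gives Y1 := node(p(0,zero),op(e,0)).
Bind S := p(e,zero). Substituting into the earlier binding gives X := node(p(e,zero),p(e,zero)).
Applying the MGU to either side gives p(node(node(p(0,zero),op(e,0)),node(p(e,zero),p(e,zero))),node(node(p(0,zero),op(e,0)),p(e,zero))).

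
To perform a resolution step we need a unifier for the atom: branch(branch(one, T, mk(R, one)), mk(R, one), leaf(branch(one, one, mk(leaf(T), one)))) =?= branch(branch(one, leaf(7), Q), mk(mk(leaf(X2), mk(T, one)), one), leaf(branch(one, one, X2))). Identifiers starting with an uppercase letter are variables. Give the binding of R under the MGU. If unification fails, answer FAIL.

Decompose branch/3: branch(one, T, mk(R, one)) =?= branch(one, leaf(7), Q),  mk(R, one) =?= mk(mk(leaf(X2), mk(T, one)), one),  leaf(branch(one, one, mk(leaf(T), one))) =?= leaf(branch(one, one, X2)).
Decompose branch/3: one =?= one,  T =?= leaf(7),  mk(R, one) =?= Q.
Delete trivial equation one =?= one.
Bind T := leaf(7); substituting into the 2 remaining equations that mention T gives: mk(R, one) =?= mk(mk(leaf(X2), mk(leaf(7), one)), one),  leaf(branch(one, one, mk(leaf(leaf(7)), one))) =?= leaf(branch(one, one, X2)).
Bind Q := mk(R, one); no other remaining equation mentions Q.
Decompose mk/2: R =?= mk(leaf(X2), mk(leaf(7), one)),  one =?= one.
Bind R := mk(leaf(X2), mk(leaf(7), one)); no other remaining equation mentions R. Substituting into the earlier binding gives Q := mk(mk(leaf(X2), mk(leaf(7), one)), one).
Delete trivial equation one =?= one.
Decompose leaf/1: branch(one, one, mk(leaf(leaf(7)), one)) =?= branch(one, one, X2).
Decompose branch/3: one =?= one,  one =?= one,  mk(leaf(leaf(7)), one) =?= X2.
Delete trivial equation one =?= one.
Delete trivial equation one =?= one.
Bind X2 := mk(leaf(leaf(7)), one). Substituting into the earlier bindings gives Q := mk(mk(leaf(mk(leaf(leaf(7)), one)), mk(leaf(7), one)), one), R := mk(leaf(mk(leaf(leaf(7)), one)), mk(leaf(7), one)).
MGU = { T := leaf(7), Q := mk(mk(leaf(mk(leaf(leaf(7)), one)), mk(leaf(7), one)), one), R := mk(leaf(mk(leaf(leaf(7)), one)), mk(leaf(7), one)), X2 := mk(leaf(leaf(7)), one) }, so R := mk(leaf(mk(leaf(leaf(7)), one)), mk(leaf(7), one)).

mk(leaf(mk(leaf(leaf(7)), one)), mk(leaf(7), one))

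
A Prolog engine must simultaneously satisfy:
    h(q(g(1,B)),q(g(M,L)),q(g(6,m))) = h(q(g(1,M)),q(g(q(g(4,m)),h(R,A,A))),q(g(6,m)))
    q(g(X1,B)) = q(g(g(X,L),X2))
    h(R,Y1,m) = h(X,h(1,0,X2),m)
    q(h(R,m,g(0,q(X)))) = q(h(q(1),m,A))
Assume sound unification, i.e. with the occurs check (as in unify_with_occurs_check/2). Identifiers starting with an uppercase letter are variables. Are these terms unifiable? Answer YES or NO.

Decompose h/3: q(g(1,B)) = q(g(1,M)),  q(g(M,L)) = q(g(q(g(4,m)),h(R,A,A))),  q(g(6,m)) = q(g(6,m)).
Decompose q/1: g(1,B) = g(1,M).
Decompose g/2: 1 = 1,  B = M.
Delete trivial equation 1 = 1.
Bind B := M; substituting into the one remaining equation that mentions B gives: q(g(X1,M)) = q(g(g(X,L),X2)).
Decompose q/1: g(M,L) = g(q(g(4,m)),h(R,A,A)).
Decompose g/2: M = q(g(4,m)),  L = h(R,A,A).
Bind M := q(g(4,m)); substituting into the one remaining equation that mentions M gives: q(g(X1,q(g(4,m)))) = q(g(g(X,L),X2)). Substituting into the earlier binding gives B := q(g(4,m)).
Bind L := h(R,A,A); substituting into the one remaining equation that mentions L gives: q(g(X1,q(g(4,m)))) = q(g(g(X,h(R,A,A)),X2)).
Delete trivial equation q(g(6,m)) = q(g(6,m)).
Decompose q/1: g(X1,q(g(4,m))) = g(g(X,h(R,A,A)),X2).
Decompose g/2: X1 = g(X,h(R,A,A)),  q(g(4,m)) = X2.
Bind X1 := g(X,h(R,A,A)); no other remaining equation mentions X1.
Bind X2 := q(g(4,m)); substituting into the one remaining equation that mentions X2 gives: h(R,Y1,m) = h(X,h(1,0,q(g(4,m))),m).
Decompose h/3: R = X,  Y1 = h(1,0,q(g(4,m))),  m = m.
Bind R := X; substituting into the one remaining equation that mentions R gives: q(h(X,m,g(0,q(X)))) = q(h(q(1),m,A)). Substituting into the earlier bindings gives L := h(X,A,A), X1 := g(X,h(X,A,A)).
Bind Y1 := h(1,0,q(g(4,m))); no other remaining equation mentions Y1.
Delete trivial equation m = m.
Decompose q/1: h(X,m,g(0,q(X))) = h(q(1),m,A).
Decompose h/3: X = q(1),  m = m,  g(0,q(X)) = A.
Bind X := q(1); substituting into the one remaining equation that mentions X gives: g(0,q(q(1))) = A. Substituting into the earlier bindings gives L := h(q(1),A,A), X1 := g(q(1),h(q(1),A,A)), R := q(1).
Delete trivial equation m = m.
Bind A := g(0,q(q(1))). Substituting into the earlier bindings gives L := h(q(1),g(0,q(q(1))),g(0,q(q(1)))), X1 := g(q(1),h(q(1),g(0,q(q(1))),g(0,q(q(1))))).
No equations remain and no clash or occurs-check failure arose, so a unifier exists.

YES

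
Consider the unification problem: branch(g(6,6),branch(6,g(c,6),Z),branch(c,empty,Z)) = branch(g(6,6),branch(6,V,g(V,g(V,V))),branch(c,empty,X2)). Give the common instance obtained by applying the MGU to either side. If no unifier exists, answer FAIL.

Decompose branch/3: g(6,6) = g(6,6),  branch(6,g(c,6),Z) = branch(6,V,g(V,g(V,V))),  branch(c,empty,Z) = branch(c,empty,X2).
Delete trivial equation g(6,6) = g(6,6).
Decompose branch/3: 6 = 6,  g(c,6) = V,  Z = g(V,g(V,V)).
Delete trivial equation 6 = 6.
Bind V := g(c,6); substituting into the one remaining equation that mentions V gives: Z = g(g(c,6),g(g(c,6),g(c,6))).
Bind Z := g(g(c,6),g(g(c,6),g(c,6))); substituting into the remaining equation gives: branch(c,empty,g(g(c,6),g(g(c,6),g(c,6)))) = branch(c,empty,X2).
Decompose branch/3: c = c,  empty = empty,  g(g(c,6),g(g(c,6),g(c,6))) = X2.
Delete trivial equation c = c.
Delete trivial equation empty = empty.
Bind X2 := g(g(c,6),g(g(c,6),g(c,6))).
Applying the MGU to either side gives branch(g(6,6),branch(6,g(c,6),g(g(c,6),g(g(c,6),g(c,6)))),branch(c,empty,g(g(c,6),g(g(c,6),g(c,6))))).

branch(g(6,6),branch(6,g(c,6),g(g(c,6),g(g(c,6),g(c,6)))),branch(c,empty,g(g(c,6),g(g(c,6),g(c,6)))))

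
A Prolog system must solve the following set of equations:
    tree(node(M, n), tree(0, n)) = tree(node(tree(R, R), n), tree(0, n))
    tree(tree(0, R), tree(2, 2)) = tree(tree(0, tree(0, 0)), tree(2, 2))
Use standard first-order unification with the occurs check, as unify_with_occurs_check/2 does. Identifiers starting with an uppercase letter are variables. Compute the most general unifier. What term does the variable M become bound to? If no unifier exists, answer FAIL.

tree(tree(0, 0), tree(0, 0))

Decompose tree/2: node(M, n) = node(tree(R, R), n),  tree(0, n) = tree(0, n).
Decompose node/2: M = tree(R, R),  n = n.
Bind M := tree(R, R); no other remaining equation mentions M.
Delete trivial equation n = n.
Delete trivial equation tree(0, n) = tree(0, n).
Decompose tree/2: tree(0, R) = tree(0, tree(0, 0)),  tree(2, 2) = tree(2, 2).
Decompose tree/2: 0 = 0,  R = tree(0, 0).
Delete trivial equation 0 = 0.
Bind R := tree(0, 0); no other remaining equation mentions R. Substituting into the earlier binding gives M := tree(tree(0, 0), tree(0, 0)).
Delete trivial equation tree(2, 2) = tree(2, 2).
MGU = { M ↦ tree(tree(0, 0), tree(0, 0)), R ↦ tree(0, 0) }, so M ↦ tree(tree(0, 0), tree(0, 0)).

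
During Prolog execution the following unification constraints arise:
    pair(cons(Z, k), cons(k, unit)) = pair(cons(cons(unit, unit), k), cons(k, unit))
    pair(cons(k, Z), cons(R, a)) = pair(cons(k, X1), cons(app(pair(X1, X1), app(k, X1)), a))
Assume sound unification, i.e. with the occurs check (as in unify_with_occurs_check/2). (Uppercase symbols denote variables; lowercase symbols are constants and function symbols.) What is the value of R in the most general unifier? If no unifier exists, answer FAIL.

app(pair(cons(unit, unit), cons(unit, unit)), app(k, cons(unit, unit)))

Decompose pair/2: cons(Z, k) = cons(cons(unit, unit), k),  cons(k, unit) = cons(k, unit).
Decompose cons/2: Z = cons(unit, unit),  k = k.
Bind Z := cons(unit, unit); substituting into the one remaining equation that mentions Z gives: pair(cons(k, cons(unit, unit)), cons(R, a)) = pair(cons(k, X1), cons(app(pair(X1, X1), app(k, X1)), a)).
Delete trivial equation k = k.
Delete trivial equation cons(k, unit) = cons(k, unit).
Decompose pair/2: cons(k, cons(unit, unit)) = cons(k, X1),  cons(R, a) = cons(app(pair(X1, X1), app(k, X1)), a).
Decompose cons/2: k = k,  cons(unit, unit) = X1.
Delete trivial equation k = k.
Bind X1 := cons(unit, unit); substituting into the remaining equation gives: cons(R, a) = cons(app(pair(cons(unit, unit), cons(unit, unit)), app(k, cons(unit, unit))), a).
Decompose cons/2: R = app(pair(cons(unit, unit), cons(unit, unit)), app(k, cons(unit, unit))),  a = a.
Bind R := app(pair(cons(unit, unit), cons(unit, unit)), app(k, cons(unit, unit))); no other remaining equation mentions R.
Delete trivial equation a = a.
MGU = { Z = cons(unit, unit), X1 = cons(unit, unit), R = app(pair(cons(unit, unit), cons(unit, unit)), app(k, cons(unit, unit))) }, so R = app(pair(cons(unit, unit), cons(unit, unit)), app(k, cons(unit, unit))).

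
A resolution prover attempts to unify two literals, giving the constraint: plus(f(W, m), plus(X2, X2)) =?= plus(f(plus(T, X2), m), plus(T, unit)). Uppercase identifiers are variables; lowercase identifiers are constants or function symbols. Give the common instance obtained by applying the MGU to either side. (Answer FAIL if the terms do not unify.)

plus(f(plus(unit, unit), m), plus(unit, unit))

Decompose plus/2: f(W, m) =?= f(plus(T, X2), m),  plus(X2, X2) =?= plus(T, unit).
Decompose f/2: W =?= plus(T, X2),  m =?= m.
Bind W := plus(T, X2); no other remaining equation mentions W.
Delete trivial equation m =?= m.
Decompose plus/2: X2 =?= T,  X2 =?= unit.
Bind X2 := T; substituting into the remaining equation gives: T =?= unit. Substituting into the earlier binding gives W := plus(T, T).
Bind T := unit. Substituting into the earlier bindings gives W := plus(unit, unit), X2 := unit.
Applying the MGU to either side gives plus(f(plus(unit, unit), m), plus(unit, unit)).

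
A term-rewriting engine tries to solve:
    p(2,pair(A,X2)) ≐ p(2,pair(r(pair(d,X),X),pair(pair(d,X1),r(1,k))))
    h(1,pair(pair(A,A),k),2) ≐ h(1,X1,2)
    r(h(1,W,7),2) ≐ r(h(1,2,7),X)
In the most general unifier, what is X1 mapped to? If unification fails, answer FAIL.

pair(pair(r(pair(d,2),2),r(pair(d,2),2)),k)

Decompose p/2: 2 ≐ 2,  pair(A,X2) ≐ pair(r(pair(d,X),X),pair(pair(d,X1),r(1,k))).
Delete trivial equation 2 ≐ 2.
Decompose pair/2: A ≐ r(pair(d,X),X),  X2 ≐ pair(pair(d,X1),r(1,k)).
Bind A := r(pair(d,X),X); substituting into the one remaining equation that mentions A gives: h(1,pair(pair(r(pair(d,X),X),r(pair(d,X),X)),k),2) ≐ h(1,X1,2).
Bind X2 := pair(pair(d,X1),r(1,k)); no other remaining equation mentions X2.
Decompose h/3: 1 ≐ 1,  pair(pair(r(pair(d,X),X),r(pair(d,X),X)),k) ≐ X1,  2 ≐ 2.
Delete trivial equation 1 ≐ 1.
Bind X1 := pair(pair(r(pair(d,X),X),r(pair(d,X),X)),k); no other remaining equation mentions X1. Substituting into the earlier binding gives X2 := pair(pair(d,pair(pair(r(pair(d,X),X),r(pair(d,X),X)),k)),r(1,k)).
Delete trivial equation 2 ≐ 2.
Decompose r/2: h(1,W,7) ≐ h(1,2,7),  2 ≐ X.
Decompose h/3: 1 ≐ 1,  W ≐ 2,  7 ≐ 7.
Delete trivial equation 1 ≐ 1.
Bind W := 2; no other remaining equation mentions W.
Delete trivial equation 7 ≐ 7.
Bind X := 2. Substituting into the earlier bindings gives A := r(pair(d,2),2), X2 := pair(pair(d,pair(pair(r(pair(d,2),2),r(pair(d,2),2)),k)),r(1,k)), X1 := pair(pair(r(pair(d,2),2),r(pair(d,2),2)),k).
MGU = { A -> r(pair(d,2),2), X2 -> pair(pair(d,pair(pair(r(pair(d,2),2),r(pair(d,2),2)),k)),r(1,k)), X1 -> pair(pair(r(pair(d,2),2),r(pair(d,2),2)),k), W -> 2, X -> 2 }, so X1 -> pair(pair(r(pair(d,2),2),r(pair(d,2),2)),k).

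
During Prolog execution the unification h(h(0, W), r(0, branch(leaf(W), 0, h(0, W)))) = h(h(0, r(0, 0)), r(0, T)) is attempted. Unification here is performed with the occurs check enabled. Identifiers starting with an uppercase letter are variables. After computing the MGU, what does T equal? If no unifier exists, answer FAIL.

branch(leaf(r(0, 0)), 0, h(0, r(0, 0)))

Decompose h/2: h(0, W) = h(0, r(0, 0)),  r(0, branch(leaf(W), 0, h(0, W))) = r(0, T).
Decompose h/2: 0 = 0,  W = r(0, 0).
Delete trivial equation 0 = 0.
Bind W := r(0, 0); substituting into the remaining equation gives: r(0, branch(leaf(r(0, 0)), 0, h(0, r(0, 0)))) = r(0, T).
Decompose r/2: 0 = 0,  branch(leaf(r(0, 0)), 0, h(0, r(0, 0))) = T.
Delete trivial equation 0 = 0.
Bind T := branch(leaf(r(0, 0)), 0, h(0, r(0, 0))).
MGU = { W = r(0, 0), T = branch(leaf(r(0, 0)), 0, h(0, r(0, 0))) }, so T = branch(leaf(r(0, 0)), 0, h(0, r(0, 0))).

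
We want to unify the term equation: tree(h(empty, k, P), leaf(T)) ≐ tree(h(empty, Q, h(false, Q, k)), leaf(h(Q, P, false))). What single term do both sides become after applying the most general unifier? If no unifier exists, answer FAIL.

tree(h(empty, k, h(false, k, k)), leaf(h(k, h(false, k, k), false)))

Decompose tree/2: h(empty, k, P) ≐ h(empty, Q, h(false, Q, k)),  leaf(T) ≐ leaf(h(Q, P, false)).
Decompose h/3: empty ≐ empty,  k ≐ Q,  P ≐ h(false, Q, k).
Delete trivial equation empty ≐ empty.
Bind Q := k; substituting into the remaining equations gives: P ≐ h(false, k, k),  leaf(T) ≐ leaf(h(k, P, false)).
Bind P := h(false, k, k); substituting into the remaining equation gives: leaf(T) ≐ leaf(h(k, h(false, k, k), false)).
Decompose leaf/1: T ≐ h(k, h(false, k, k), false).
Bind T := h(k, h(false, k, k), false).
Applying the MGU to either side gives tree(h(empty, k, h(false, k, k)), leaf(h(k, h(false, k, k), false))).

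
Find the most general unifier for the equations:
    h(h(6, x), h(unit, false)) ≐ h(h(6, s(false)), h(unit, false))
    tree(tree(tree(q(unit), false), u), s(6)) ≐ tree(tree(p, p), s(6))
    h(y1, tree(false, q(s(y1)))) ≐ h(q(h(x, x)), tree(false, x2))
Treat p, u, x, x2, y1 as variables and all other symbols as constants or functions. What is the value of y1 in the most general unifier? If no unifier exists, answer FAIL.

Decompose h/2: h(6, x) ≐ h(6, s(false)),  h(unit, false) ≐ h(unit, false).
Decompose h/2: 6 ≐ 6,  x ≐ s(false).
Delete trivial equation 6 ≐ 6.
Bind x := s(false); substituting into the one remaining equation that mentions x gives: h(y1, tree(false, q(s(y1)))) ≐ h(q(h(s(false), s(false))), tree(false, x2)).
Delete trivial equation h(unit, false) ≐ h(unit, false).
Decompose tree/2: tree(tree(q(unit), false), u) ≐ tree(p, p),  s(6) ≐ s(6).
Decompose tree/2: tree(q(unit), false) ≐ p,  u ≐ p.
Bind p := tree(q(unit), false); substituting into the one remaining equation that mentions p gives: u ≐ tree(q(unit), false).
Bind u := tree(q(unit), false); no other remaining equation mentions u.
Delete trivial equation s(6) ≐ s(6).
Decompose h/2: y1 ≐ q(h(s(false), s(false))),  tree(false, q(s(y1))) ≐ tree(false, x2).
Bind y1 := q(h(s(false), s(false))); substituting into the remaining equation gives: tree(false, q(s(q(h(s(false), s(false)))))) ≐ tree(false, x2).
Decompose tree/2: false ≐ false,  q(s(q(h(s(false), s(false))))) ≐ x2.
Delete trivial equation false ≐ false.
Bind x2 := q(s(q(h(s(false), s(false))))).
MGU = { x := s(false), p := tree(q(unit), false), u := tree(q(unit), false), y1 := q(h(s(false), s(false))), x2 := q(s(q(h(s(false), s(false))))) }, so y1 := q(h(s(false), s(false))).

q(h(s(false), s(false)))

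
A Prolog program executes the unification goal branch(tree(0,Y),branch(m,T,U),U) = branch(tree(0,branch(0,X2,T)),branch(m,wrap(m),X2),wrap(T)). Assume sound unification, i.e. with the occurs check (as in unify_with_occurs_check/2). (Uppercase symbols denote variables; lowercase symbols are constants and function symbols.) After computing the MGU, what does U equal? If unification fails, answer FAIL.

wrap(wrap(m))

Decompose branch/3: tree(0,Y) = tree(0,branch(0,X2,T)),  branch(m,T,U) = branch(m,wrap(m),X2),  U = wrap(T).
Decompose tree/2: 0 = 0,  Y = branch(0,X2,T).
Delete trivial equation 0 = 0.
Bind Y := branch(0,X2,T); no other remaining equation mentions Y.
Decompose branch/3: m = m,  T = wrap(m),  U = X2.
Delete trivial equation m = m.
Bind T := wrap(m); substituting into the one remaining equation that mentions T gives: U = wrap(wrap(m)). Substituting into the earlier binding gives Y := branch(0,X2,wrap(m)).
Bind U := X2; substituting into the remaining equation gives: X2 = wrap(wrap(m)).
Bind X2 := wrap(wrap(m)). Substituting into the earlier bindings gives Y := branch(0,wrap(wrap(m)),wrap(m)), U := wrap(wrap(m)).
MGU = { Y -> branch(0,wrap(wrap(m)),wrap(m)), T -> wrap(m), U -> wrap(wrap(m)), X2 -> wrap(wrap(m)) }, so U -> wrap(wrap(m)).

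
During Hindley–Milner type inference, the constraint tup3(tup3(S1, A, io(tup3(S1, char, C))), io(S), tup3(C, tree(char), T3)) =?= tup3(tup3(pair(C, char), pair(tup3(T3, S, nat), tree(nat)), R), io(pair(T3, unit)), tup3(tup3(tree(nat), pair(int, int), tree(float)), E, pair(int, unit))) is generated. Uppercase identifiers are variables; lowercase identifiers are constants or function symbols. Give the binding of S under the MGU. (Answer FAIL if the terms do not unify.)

Decompose tup3/3: tup3(S1, A, io(tup3(S1, char, C))) =?= tup3(pair(C, char), pair(tup3(T3, S, nat), tree(nat)), R),  io(S) =?= io(pair(T3, unit)),  tup3(C, tree(char), T3) =?= tup3(tup3(tree(nat), pair(int, int), tree(float)), E, pair(int, unit)).
Decompose tup3/3: S1 =?= pair(C, char),  A =?= pair(tup3(T3, S, nat), tree(nat)),  io(tup3(S1, char, C)) =?= R.
Bind S1 := pair(C, char); substituting into the one remaining equation that mentions S1 gives: io(tup3(pair(C, char), char, C)) =?= R.
Bind A := pair(tup3(T3, S, nat), tree(nat)); no other remaining equation mentions A.
Bind R := io(tup3(pair(C, char), char, C)); no other remaining equation mentions R.
Decompose io/1: S =?= pair(T3, unit).
Bind S := pair(T3, unit); no other remaining equation mentions S. Substituting into the earlier binding gives A := pair(tup3(T3, pair(T3, unit), nat), tree(nat)).
Decompose tup3/3: C =?= tup3(tree(nat), pair(int, int), tree(float)),  tree(char) =?= E,  T3 =?= pair(int, unit).
Bind C := tup3(tree(nat), pair(int, int), tree(float)); no other remaining equation mentions C. Substituting into the earlier bindings gives S1 := pair(tup3(tree(nat), pair(int, int), tree(float)), char), R := io(tup3(pair(tup3(tree(nat), pair(int, int), tree(float)), char), char, tup3(tree(nat), pair(int, int), tree(float)))).
Bind E := tree(char); no other remaining equation mentions E.
Bind T3 := pair(int, unit). Substituting into the earlier bindings gives A := pair(tup3(pair(int, unit), pair(pair(int, unit), unit), nat), tree(nat)), S := pair(pair(int, unit), unit).
MGU = { S1 -> pair(tup3(tree(nat), pair(int, int), tree(float)), char), A -> pair(tup3(pair(int, unit), pair(pair(int, unit), unit), nat), tree(nat)), R -> io(tup3(pair(tup3(tree(nat), pair(int, int), tree(float)), char), char, tup3(tree(nat), pair(int, int), tree(float)))), S -> pair(pair(int, unit), unit), C -> tup3(tree(nat), pair(int, int), tree(float)), E -> tree(char), T3 -> pair(int, unit) }, so S -> pair(pair(int, unit), unit).

pair(pair(int, unit), unit)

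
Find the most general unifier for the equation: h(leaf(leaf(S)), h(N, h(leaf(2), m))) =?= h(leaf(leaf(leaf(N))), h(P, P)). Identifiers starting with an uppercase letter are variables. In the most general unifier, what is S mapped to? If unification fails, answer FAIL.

Decompose h/2: leaf(leaf(S)) =?= leaf(leaf(leaf(N))),  h(N, h(leaf(2), m)) =?= h(P, P).
Decompose leaf/1: leaf(S) =?= leaf(leaf(N)).
Decompose leaf/1: S =?= leaf(N).
Bind S := leaf(N); no other remaining equation mentions S.
Decompose h/2: N =?= P,  h(leaf(2), m) =?= P.
Bind N := P; no other remaining equation mentions N. Substituting into the earlier binding gives S := leaf(P).
Bind P := h(leaf(2), m). Substituting into the earlier bindings gives S := leaf(h(leaf(2), m)), N := h(leaf(2), m).
MGU = { S -> leaf(h(leaf(2), m)), N -> h(leaf(2), m), P -> h(leaf(2), m) }, so S -> leaf(h(leaf(2), m)).

leaf(h(leaf(2), m))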